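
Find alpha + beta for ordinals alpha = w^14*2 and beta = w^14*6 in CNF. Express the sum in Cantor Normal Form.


Ordinal addition w^14*2 + w^14*6:
Both terms have the same exponent 14.
w^e*c + w^e*d = w^e*(c+d).
Result = w^14*(2+6) = w^14*8

w^14*8


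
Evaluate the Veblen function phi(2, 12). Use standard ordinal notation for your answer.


phi(2, 12):
phi(2, beta) = zeta_beta (the beta-th zeta number, fixed point of epsilon).
phi(2, 12) = zeta_12

zeta_12


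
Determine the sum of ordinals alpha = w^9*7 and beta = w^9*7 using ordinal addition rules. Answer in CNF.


Ordinal addition w^9*7 + w^9*7:
Both terms have the same exponent 9.
w^e*c + w^e*d = w^e*(c+d).
Result = w^9*(7+7) = w^9*14

w^9*14


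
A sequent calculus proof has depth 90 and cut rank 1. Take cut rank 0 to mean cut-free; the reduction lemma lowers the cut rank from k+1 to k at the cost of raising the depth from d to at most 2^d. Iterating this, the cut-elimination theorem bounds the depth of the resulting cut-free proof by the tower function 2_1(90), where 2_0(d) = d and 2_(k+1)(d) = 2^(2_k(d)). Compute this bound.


Each rank reduction sends depth d to at most 2^d; cut rank r needs r reductions.
2_0(90) = 90
2_1(90) = 2^90 = 1237940039285380274899124224
Cut-free depth bound = 1237940039285380274899124224

1237940039285380274899124224


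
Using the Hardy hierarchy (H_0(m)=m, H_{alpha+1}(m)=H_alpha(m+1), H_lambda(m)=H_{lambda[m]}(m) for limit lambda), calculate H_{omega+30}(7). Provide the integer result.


H_{omega+30}(7):
Unwind the 30 successor steps: H_{omega+30}(7) = H_omega(7+30) = H_omega(37).
H_omega(m) = H_m(m) = m + m = 2m.
Result = 2 * 37 = 74

74


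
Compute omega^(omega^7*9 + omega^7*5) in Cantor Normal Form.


omega^(omega^7*9 + omega^7*5):
Both terms of the exponent have the same exponent 7, so they merge: omega^7*9 + omega^7*5 = omega^7*(9+5) = omega^7*14.
omega raised to a CNF ordinal is a single CNF term: Result = omega^(omega^7*14)

omega^(omega^7*14)


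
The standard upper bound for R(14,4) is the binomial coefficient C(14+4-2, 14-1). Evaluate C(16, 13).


R(14,4) <= C(14+4-2, 14-1) = C(16, 13)
C(16, 13) = 16! / (13! * 3!)
= 560

560


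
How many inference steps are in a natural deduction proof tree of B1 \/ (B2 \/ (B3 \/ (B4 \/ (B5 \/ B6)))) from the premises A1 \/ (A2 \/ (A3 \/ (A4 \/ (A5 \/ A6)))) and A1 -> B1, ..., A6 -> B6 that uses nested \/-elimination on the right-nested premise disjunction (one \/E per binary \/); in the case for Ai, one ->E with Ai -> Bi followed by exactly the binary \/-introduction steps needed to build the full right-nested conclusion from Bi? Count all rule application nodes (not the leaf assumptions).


Constructive dilemma with 6 branches, all disjunctions right-nested:
- \/E: the premise has 5 binary \/, each eliminated once: 5 nodes.
- ->E: one per case (Ai with Ai -> Bi gives Bi): 6 nodes.
- \/I: in case i < n, Bi needs 1 step to form Bi \/ (B(i+1) \/ ...) and then i-1 steps to prepend B(i-1), ..., B1, i.e. i steps; in case i = n, B6 needs 5 prepend steps.
  \/I total = (1 + 2 + ... + 5) + 5 = 15 + 5 = 20 nodes.
Total = 5 + 6 + 20 = 31

31


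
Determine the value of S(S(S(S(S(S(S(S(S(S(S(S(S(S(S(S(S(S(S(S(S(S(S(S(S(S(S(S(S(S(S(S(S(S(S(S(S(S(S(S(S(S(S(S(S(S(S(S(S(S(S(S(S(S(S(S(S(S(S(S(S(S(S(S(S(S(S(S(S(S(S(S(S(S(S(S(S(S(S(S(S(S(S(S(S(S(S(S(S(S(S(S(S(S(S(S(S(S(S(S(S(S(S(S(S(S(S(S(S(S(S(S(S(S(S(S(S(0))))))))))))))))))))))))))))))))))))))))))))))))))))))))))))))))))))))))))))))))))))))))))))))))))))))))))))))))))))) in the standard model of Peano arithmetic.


Counting successors applied to 0:
117 applications of S to 0 = 117

117


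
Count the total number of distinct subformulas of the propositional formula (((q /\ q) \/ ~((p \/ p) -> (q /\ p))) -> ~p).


Formula: (((q /\ q) \/ ~((p \/ p) -> (q /\ p))) -> ~p)
Subformulas found:
  1. q
  2. p
  3. ~p
  4. (p \/ p)
  5. (q /\ p)
  6. (q /\ q)
  7. ((p \/ p) -> (q /\ p))
  8. ~((p \/ p) -> (q /\ p))
  9. ((q /\ q) \/ ~((p \/ p) -> (q /\ p)))
  10. (((q /\ q) \/ ~((p \/ p) -> (q /\ p))) -> ~p)
Total distinct subformulas = 10

10


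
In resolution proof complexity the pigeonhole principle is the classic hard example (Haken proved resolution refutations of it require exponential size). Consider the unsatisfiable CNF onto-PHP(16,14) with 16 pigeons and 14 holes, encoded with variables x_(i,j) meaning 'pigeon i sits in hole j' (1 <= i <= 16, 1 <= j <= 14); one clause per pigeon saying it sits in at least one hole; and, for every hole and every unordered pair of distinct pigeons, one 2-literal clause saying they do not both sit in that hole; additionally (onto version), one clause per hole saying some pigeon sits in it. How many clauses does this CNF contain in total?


onto-PHP(16,14): 16 pigeons, 14 holes, 16*14 = 224 variables.
- pigeon clauses: one per pigeon -> 16 clauses
- hole clauses: 14 holes * C(16,2) = 14 * 120 -> 1680 clauses
- onto clauses: one per hole -> 14 clauses
Total clauses = 16 + 1680 + 14 = 1710

1710


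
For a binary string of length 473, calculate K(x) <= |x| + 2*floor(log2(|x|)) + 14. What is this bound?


floor(log2(473)) = 8
2 * 8 = 16
K(x) <= 473 + 16 + 14 = 503

503


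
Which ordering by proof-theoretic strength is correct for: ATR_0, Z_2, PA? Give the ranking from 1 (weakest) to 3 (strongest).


Ordering by consistency strength:
1. PA
2. ATR_0
3. Z_2


ATR_0=2, Z_2=3, PA=1


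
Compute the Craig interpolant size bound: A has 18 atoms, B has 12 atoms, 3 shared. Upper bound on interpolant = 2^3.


Shared atoms = 3
Craig interpolant size bound = 2^3
= 8

8


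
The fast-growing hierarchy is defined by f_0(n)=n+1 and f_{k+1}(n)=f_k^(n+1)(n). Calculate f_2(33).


f_2(33) = f_1^34(33)
f_1(m) = 2m + 1.
Iterating: f_1^k(n) = 2^k*(n+1) - 1.
f_2(33) = 2^34*(33+1) - 1 = 17179869184*34 - 1 = 584115552255

584115552255


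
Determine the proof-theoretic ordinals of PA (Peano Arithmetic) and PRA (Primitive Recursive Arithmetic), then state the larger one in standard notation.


Proof-theoretic ordinal of PA (Peano Arithmetic): epsilon_0
Proof-theoretic ordinal of PRA (Primitive Recursive Arithmetic): omega^omega
Comparing: omega^omega < epsilon_0.
The larger ordinal is epsilon_0 (from PA (Peano Arithmetic)).

epsilon_0


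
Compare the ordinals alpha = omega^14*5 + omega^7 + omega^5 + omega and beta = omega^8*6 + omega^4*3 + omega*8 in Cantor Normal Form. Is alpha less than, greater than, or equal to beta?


Compare term by term from highest exponent:
alpha = omega^14*5 + omega^7 + omega^5 + omega
beta = omega^8*6 + omega^4*3 + omega*8
Term 1: alpha has omega^14*5, beta has omega^8*6
Term 2: alpha has omega^7*1, beta has omega^4*3
Term 3: alpha has omega^5*1, beta has omega^1*8
Term 4: alpha has omega^1*1, beta has omega^0*0
Result: alpha > beta

alpha > beta


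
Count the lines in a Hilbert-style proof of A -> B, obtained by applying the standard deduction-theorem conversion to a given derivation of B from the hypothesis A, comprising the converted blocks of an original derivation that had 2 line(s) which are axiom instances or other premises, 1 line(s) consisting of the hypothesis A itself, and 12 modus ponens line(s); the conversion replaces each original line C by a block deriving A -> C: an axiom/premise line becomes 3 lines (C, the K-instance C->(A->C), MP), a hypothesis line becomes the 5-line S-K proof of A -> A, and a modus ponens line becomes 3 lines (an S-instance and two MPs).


Deduction-theorem conversion, block by block:
- 2 axiom/premise lines -> 3 lines each = 6
- 1 hypothesis lines -> 5 lines each (identity proof A->A) = 5
- 12 MP lines -> 3 lines each (S-instance, MP, MP) = 36
Total = 6 + 5 + 36 = 47 lines.

47


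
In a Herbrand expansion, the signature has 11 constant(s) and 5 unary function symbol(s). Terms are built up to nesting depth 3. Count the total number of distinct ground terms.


Herbrand terms by depth:
Depth 0: 11 constants
Depth 1: 55 new terms (running total: 66)
Depth 2: 275 new terms (running total: 341)
Depth 3: 1375 new terms (running total: 1716)
Total distinct ground terms = 1716

1716


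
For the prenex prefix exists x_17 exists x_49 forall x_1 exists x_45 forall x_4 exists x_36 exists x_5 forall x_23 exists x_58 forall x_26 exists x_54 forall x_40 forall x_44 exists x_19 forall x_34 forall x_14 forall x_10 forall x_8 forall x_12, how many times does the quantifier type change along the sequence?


Walk the prefix and count type changes:
  position 1: exists -> exists
  position 2: exists -> forall <-- alternation
  position 3: forall -> exists <-- alternation
  position 4: exists -> forall <-- alternation
  position 5: forall -> exists <-- alternation
  position 6: exists -> exists
  position 7: exists -> forall <-- alternation
  position 8: forall -> exists <-- alternation
  position 9: exists -> forall <-- alternation
  position 10: forall -> exists <-- alternation
  position 11: exists -> forall <-- alternation
  position 12: forall -> forall
  position 13: forall -> exists <-- alternation
  position 14: exists -> forall <-- alternation
  position 15: forall -> forall
  position 16: forall -> forall
  position 17: forall -> forall
  position 18: forall -> forall
Total alternations = 11

11


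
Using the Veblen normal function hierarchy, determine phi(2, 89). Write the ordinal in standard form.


phi(2, 89):
phi(2, beta) = zeta_beta (the beta-th zeta number, fixed point of epsilon).
phi(2, 89) = zeta_89

zeta_89


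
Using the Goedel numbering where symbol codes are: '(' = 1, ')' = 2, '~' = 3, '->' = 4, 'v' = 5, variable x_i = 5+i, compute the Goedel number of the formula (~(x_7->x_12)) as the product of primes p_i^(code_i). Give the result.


Formula: (~(x_7->x_12))
Symbol codes: [1, 3, 1, 12, 4, 17, 2, 2]
Primes: [2, 3, 5, 7, 11, 13, 17, 19]
p_1^1 = 2^1 = 2
p_2^3 = 3^3 = 27
p_3^1 = 5^1 = 5
p_4^12 = 7^12 = 13841287201
p_5^4 = 11^4 = 14641
p_6^17 = 13^17 = 8650415919381337933
p_7^2 = 17^2 = 289
p_8^2 = 19^2 = 361
Product = 49380219813694610983316559382637235585990

49380219813694610983316559382637235585990


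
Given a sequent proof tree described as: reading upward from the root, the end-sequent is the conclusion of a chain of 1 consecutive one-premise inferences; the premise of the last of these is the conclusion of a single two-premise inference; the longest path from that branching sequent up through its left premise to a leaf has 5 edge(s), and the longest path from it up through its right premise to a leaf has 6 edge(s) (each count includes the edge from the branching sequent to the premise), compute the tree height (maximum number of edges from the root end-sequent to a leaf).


Longest path through the left premise: 5 edges (measured from the branching sequent)
Longest path through the right premise: 6 edges
Height of the subtree rooted at the branching sequent: max(5, 6) = 6
The branching sequent sits 1 edges above the root (the chain of one-premise inferences), so height = 6 + 1 = 7

7


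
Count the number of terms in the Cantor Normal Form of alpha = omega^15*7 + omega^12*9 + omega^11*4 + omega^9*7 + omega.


CNF: omega^15*7 + omega^12*9 + omega^11*4 + omega^9*7 + omega
Count the summands separated by '+':
  term 1: omega^15*7
  term 2: omega^12*9
  term 3: omega^11*4
  term 4: omega^9*7
  term 5: omega
Total terms = 5

5


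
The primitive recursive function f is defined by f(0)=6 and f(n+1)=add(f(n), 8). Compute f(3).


f(0) = 6
f(1) = add(f(0), 8) = add(6, 8) = 14
f(2) = add(f(1), 8) = add(14, 8) = 22
f(3) = add(f(2), 8) = add(22, 8) = 30


30


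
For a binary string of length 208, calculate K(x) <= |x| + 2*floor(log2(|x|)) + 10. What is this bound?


floor(log2(208)) = 7
2 * 7 = 14
K(x) <= 208 + 14 + 10 = 232

232


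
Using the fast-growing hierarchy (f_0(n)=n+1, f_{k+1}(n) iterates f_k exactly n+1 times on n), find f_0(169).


f_0(169) = 169 + 1 = 170

170


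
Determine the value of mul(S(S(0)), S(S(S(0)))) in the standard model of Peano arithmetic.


mul(S^2(0), S^3(0)):
S^2(0) = 2
S^3(0) = 3
2 * 3 = 6

6


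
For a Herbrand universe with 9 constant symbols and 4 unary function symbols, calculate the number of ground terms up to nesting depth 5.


Herbrand terms by depth:
Depth 0: 9 constants
Depth 1: 36 new terms (running total: 45)
Depth 2: 144 new terms (running total: 189)
Depth 3: 576 new terms (running total: 765)
Depth 4: 2304 new terms (running total: 3069)
Depth 5: 9216 new terms (running total: 12285)
Total distinct ground terms = 12285

12285


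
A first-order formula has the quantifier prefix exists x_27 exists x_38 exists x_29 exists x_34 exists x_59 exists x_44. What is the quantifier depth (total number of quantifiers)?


Quantifier prefix has 6 quantifier symbols.
Quantifier depth = 6

6


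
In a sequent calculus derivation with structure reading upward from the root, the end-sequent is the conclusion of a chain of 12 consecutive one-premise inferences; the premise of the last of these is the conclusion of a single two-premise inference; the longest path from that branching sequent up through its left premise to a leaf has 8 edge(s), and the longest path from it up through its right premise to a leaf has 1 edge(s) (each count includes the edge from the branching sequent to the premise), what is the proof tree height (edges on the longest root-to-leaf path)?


Longest path through the left premise: 8 edges (measured from the branching sequent)
Longest path through the right premise: 1 edges
Height of the subtree rooted at the branching sequent: max(8, 1) = 8
The branching sequent sits 12 edges above the root (the chain of one-premise inferences), so height = 8 + 12 = 20

20


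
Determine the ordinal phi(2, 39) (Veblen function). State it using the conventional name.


phi(2, 39):
phi(2, beta) = zeta_beta (the beta-th zeta number, fixed point of epsilon).
phi(2, 39) = zeta_39

zeta_39


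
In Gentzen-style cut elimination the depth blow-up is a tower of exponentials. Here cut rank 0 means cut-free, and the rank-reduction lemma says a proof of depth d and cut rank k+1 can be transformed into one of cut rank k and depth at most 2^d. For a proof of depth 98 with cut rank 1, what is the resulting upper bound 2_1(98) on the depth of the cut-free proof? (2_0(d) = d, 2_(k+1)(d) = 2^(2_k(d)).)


Each rank reduction sends depth d to at most 2^d; cut rank r needs r reductions.
2_0(98) = 98
2_1(98) = 2^98 = 316912650057057350374175801344
Cut-free depth bound = 316912650057057350374175801344

316912650057057350374175801344


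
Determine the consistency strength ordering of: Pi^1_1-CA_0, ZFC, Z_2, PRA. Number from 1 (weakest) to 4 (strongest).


Ordering by consistency strength:
1. PRA
2. Pi^1_1-CA_0
3. Z_2
4. ZFC


Pi^1_1-CA_0=2, ZFC=4, Z_2=3, PRA=1


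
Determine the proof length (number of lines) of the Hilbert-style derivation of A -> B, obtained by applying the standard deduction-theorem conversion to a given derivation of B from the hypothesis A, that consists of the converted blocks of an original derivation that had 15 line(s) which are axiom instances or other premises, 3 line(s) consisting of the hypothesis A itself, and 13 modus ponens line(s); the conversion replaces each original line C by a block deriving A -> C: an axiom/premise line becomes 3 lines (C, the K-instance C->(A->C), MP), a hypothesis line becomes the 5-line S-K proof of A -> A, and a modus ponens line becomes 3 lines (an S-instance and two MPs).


Deduction-theorem conversion, block by block:
- 15 axiom/premise lines -> 3 lines each = 45
- 3 hypothesis lines -> 5 lines each (identity proof A->A) = 15
- 13 MP lines -> 3 lines each (S-instance, MP, MP) = 39
Total = 45 + 15 + 39 = 99 lines.

99


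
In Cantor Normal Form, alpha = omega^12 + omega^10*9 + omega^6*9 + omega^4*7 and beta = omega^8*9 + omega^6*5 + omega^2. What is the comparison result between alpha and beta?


Compare term by term from highest exponent:
alpha = omega^12 + omega^10*9 + omega^6*9 + omega^4*7
beta = omega^8*9 + omega^6*5 + omega^2
Term 1: alpha has omega^12*1, beta has omega^8*9
Term 2: alpha has omega^10*9, beta has omega^6*5
Term 3: alpha has omega^6*9, beta has omega^2*1
Term 4: alpha has omega^4*7, beta has omega^0*0
Result: alpha > beta

alpha > beta


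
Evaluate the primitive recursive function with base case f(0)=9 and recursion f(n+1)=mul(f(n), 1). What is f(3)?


f(0) = 9
f(1) = mul(f(0), 1) = mul(9, 1) = 9
f(2) = mul(f(1), 1) = mul(9, 1) = 9
f(3) = mul(f(2), 1) = mul(9, 1) = 9


9


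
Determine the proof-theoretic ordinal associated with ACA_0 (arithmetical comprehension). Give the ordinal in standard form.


The proof-theoretic ordinal of ACA_0 (arithmetical comprehension) is a standard result in ordinal analysis.
This ordinal is the supremum of order types of primitive recursive well-orderings
that the theory can prove to be well-ordered.
For ACA_0 (arithmetical comprehension), the proof-theoretic ordinal is epsilon_0.

epsilon_0


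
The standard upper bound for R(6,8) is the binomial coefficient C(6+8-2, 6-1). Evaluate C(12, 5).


R(6,8) <= C(6+8-2, 6-1) = C(12, 5)
C(12, 5) = 12! / (5! * 7!)
= 792

792


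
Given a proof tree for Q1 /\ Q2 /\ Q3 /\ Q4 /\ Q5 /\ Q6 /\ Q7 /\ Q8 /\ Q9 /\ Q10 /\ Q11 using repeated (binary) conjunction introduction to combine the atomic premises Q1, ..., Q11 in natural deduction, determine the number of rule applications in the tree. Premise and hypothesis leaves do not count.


The target conjunction has 11 conjuncts, i.e. 10 binary /\ connectives.
Each conjunction-intro joins two pieces, so 11 atoms require 11-1 = 10 applications.
Total inference nodes = 10

10


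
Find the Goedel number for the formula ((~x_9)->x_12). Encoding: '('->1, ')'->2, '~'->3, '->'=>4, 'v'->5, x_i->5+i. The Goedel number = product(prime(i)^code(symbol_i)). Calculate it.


Formula: ((~x_9)->x_12)
Symbol codes: [1, 1, 3, 14, 2, 4, 17, 2]
Primes: [2, 3, 5, 7, 11, 13, 17, 19]
p_1^1 = 2^1 = 2
p_2^1 = 3^1 = 3
p_3^3 = 5^3 = 125
p_4^14 = 7^14 = 678223072849
p_5^2 = 11^2 = 121
p_6^4 = 13^4 = 28561
p_7^17 = 17^17 = 827240261886336764177
p_8^2 = 19^2 = 361
Product = 524966352617967835043946362060840147377644750

524966352617967835043946362060840147377644750


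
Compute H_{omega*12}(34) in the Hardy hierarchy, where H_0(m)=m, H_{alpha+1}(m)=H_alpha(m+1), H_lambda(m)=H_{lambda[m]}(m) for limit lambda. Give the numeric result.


H_{omega*12}(34):
For the Hardy hierarchy, H_{omega*k}(n) = 2^k * n.
2^12 = 4096.
4096 * 34 = 139264

139264


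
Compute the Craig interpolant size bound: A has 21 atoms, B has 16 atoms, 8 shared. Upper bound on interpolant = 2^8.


Shared atoms = 8
Craig interpolant size bound = 2^8
= 256

256


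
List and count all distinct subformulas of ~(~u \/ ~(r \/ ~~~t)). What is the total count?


Formula: ~(~u \/ ~(r \/ ~~~t))
Subformulas found:
  1. u
  2. r
  3. t
  4. ~t
  5. ~u
  6. ~~t
  7. ~~~t
  8. (r \/ ~~~t)
  9. ~(r \/ ~~~t)
  10. (~u \/ ~(r \/ ~~~t))
  11. ~(~u \/ ~(r \/ ~~~t))
Total distinct subformulas = 11

11


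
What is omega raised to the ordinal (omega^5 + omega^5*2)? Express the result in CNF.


omega^(omega^5 + omega^5*2):
Both terms of the exponent have the same exponent 5, so they merge: omega^5 + omega^5*2 = omega^5*(1+2) = omega^5*3.
omega raised to a CNF ordinal is a single CNF term: Result = omega^(omega^5*3)

omega^(omega^5*3)


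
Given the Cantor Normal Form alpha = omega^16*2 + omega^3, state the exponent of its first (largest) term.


CNF: omega^16*2 + omega^3
The leading term is omega^16*2, which has exponent 16.

16


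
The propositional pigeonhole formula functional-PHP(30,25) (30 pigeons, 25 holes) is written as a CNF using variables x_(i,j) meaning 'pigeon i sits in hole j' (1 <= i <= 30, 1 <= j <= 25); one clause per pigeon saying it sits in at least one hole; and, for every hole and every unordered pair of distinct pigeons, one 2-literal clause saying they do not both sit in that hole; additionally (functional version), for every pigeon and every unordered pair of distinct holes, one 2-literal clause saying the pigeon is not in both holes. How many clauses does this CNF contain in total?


functional-PHP(30,25): 30 pigeons, 25 holes, 30*25 = 750 variables.
- pigeon clauses: one per pigeon -> 30 clauses
- hole clauses: 25 holes * C(30,2) = 25 * 435 -> 10875 clauses
- functional clauses: 30 pigeons * C(25,2) = 30 * 300 -> 9000 clauses
Total clauses = 30 + 10875 + 9000 = 19905

19905


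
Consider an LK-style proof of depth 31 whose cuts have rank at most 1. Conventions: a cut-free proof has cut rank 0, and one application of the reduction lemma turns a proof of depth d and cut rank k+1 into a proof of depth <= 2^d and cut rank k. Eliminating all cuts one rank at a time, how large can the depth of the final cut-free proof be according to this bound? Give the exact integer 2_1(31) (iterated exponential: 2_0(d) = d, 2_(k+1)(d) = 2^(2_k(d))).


Each rank reduction sends depth d to at most 2^d; cut rank r needs r reductions.
2_0(31) = 31
2_1(31) = 2^31 = 2147483648
Cut-free depth bound = 2147483648

2147483648


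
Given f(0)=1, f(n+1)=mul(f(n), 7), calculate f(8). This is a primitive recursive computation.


f(0) = 1
f(1) = mul(f(0), 7) = mul(1, 7) = 7
f(2) = mul(f(1), 7) = mul(7, 7) = 49
f(3) = mul(f(2), 7) = mul(49, 7) = 343
f(4) = mul(f(3), 7) = mul(343, 7) = 2401
f(5) = mul(f(4), 7) = mul(2401, 7) = 16807
f(6) = mul(f(5), 7) = mul(16807, 7) = 117649
f(7) = mul(f(6), 7) = mul(117649, 7) = 823543
f(8) = mul(f(7), 7) = mul(823543, 7) = 5764801


5764801


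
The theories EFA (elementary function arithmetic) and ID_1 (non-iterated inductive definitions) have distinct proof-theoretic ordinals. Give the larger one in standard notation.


Proof-theoretic ordinal of EFA (elementary function arithmetic): omega^3
Proof-theoretic ordinal of ID_1 (non-iterated inductive definitions): psi_0(epsilon_{Omega+1})
Comparing: omega^3 < psi_0(epsilon_{Omega+1}).
The larger ordinal is psi_0(epsilon_{Omega+1}) (from ID_1 (non-iterated inductive definitions)).

psi_0(epsilon_{Omega+1})


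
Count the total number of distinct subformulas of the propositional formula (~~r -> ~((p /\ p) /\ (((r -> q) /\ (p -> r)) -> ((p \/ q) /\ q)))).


Formula: (~~r -> ~((p /\ p) /\ (((r -> q) /\ (p -> r)) -> ((p \/ q) /\ q))))
Subformulas found:
  1. r
  2. q
  3. p
  4. ~r
  5. ~~r
  6. (r -> q)
  7. (p \/ q)
  8. (p /\ p)
  9. (p -> r)
  10. ((p \/ q) /\ q)
  11. ((r -> q) /\ (p -> r))
  12. (((r -> q) /\ (p -> r)) -> ((p \/ q) /\ q))
  13. ((p /\ p) /\ (((r -> q) /\ (p -> r)) -> ((p \/ q) /\ q)))
  14. ~((p /\ p) /\ (((r -> q) /\ (p -> r)) -> ((p \/ q) /\ q)))
  15. (~~r -> ~((p /\ p) /\ (((r -> q) /\ (p -> r)) -> ((p \/ q) /\ q))))
Total distinct subformulas = 15

15


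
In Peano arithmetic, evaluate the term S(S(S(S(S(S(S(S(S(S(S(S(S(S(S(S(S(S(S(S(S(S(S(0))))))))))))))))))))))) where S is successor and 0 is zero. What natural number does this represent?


Counting successors applied to 0:
23 applications of S to 0 = 23

23


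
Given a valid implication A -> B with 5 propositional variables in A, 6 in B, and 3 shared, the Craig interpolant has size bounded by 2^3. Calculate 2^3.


Shared atoms = 3
Craig interpolant size bound = 2^3
= 8

8


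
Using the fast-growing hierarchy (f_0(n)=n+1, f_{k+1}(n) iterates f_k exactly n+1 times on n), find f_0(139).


f_0(139) = 139 + 1 = 140

140


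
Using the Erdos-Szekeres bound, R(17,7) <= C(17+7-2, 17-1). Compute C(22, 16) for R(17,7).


R(17,7) <= C(17+7-2, 17-1) = C(22, 16)
C(22, 16) = 22! / (16! * 6!)
= 74613

74613


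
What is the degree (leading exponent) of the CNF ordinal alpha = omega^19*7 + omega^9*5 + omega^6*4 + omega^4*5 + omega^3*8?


CNF: omega^19*7 + omega^9*5 + omega^6*4 + omega^4*5 + omega^3*8
The leading term is omega^19*7, which has exponent 19.

19


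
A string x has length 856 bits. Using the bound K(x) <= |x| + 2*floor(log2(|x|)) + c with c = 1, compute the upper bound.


floor(log2(856)) = 9
2 * 9 = 18
K(x) <= 856 + 18 + 1 = 875

875


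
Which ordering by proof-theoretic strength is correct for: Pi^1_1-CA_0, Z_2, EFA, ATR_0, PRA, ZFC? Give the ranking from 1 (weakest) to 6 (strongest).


Ordering by consistency strength:
1. EFA
2. PRA
3. ATR_0
4. Pi^1_1-CA_0
5. Z_2
6. ZFC


Pi^1_1-CA_0=4, Z_2=5, EFA=1, ATR_0=3, PRA=2, ZFC=6


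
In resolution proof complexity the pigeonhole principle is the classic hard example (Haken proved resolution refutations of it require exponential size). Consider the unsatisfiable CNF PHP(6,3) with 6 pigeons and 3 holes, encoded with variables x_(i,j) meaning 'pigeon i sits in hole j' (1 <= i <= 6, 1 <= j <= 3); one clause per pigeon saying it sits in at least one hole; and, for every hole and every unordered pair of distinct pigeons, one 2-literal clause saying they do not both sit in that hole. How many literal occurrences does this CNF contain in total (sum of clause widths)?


PHP(6,3): 6 pigeons, 3 holes, 6*3 = 18 variables.
- pigeon clauses: one per pigeon -> 6 clauses of width 3 -> 18 literals
- hole clauses: 3 holes * C(6,2) = 3 * 15 -> 45 clauses of width 2 -> 90 literals
Total literal occurrences = 18 + 90 = 108

108


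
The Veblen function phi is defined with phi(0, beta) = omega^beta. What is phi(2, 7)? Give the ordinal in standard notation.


phi(2, 7):
phi(2, beta) = zeta_beta (the beta-th zeta number, fixed point of epsilon).
phi(2, 7) = zeta_7

zeta_7


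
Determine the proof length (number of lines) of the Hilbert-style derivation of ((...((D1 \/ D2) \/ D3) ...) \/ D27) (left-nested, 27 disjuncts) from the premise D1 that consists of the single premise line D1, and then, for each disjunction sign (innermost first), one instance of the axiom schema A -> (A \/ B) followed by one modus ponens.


Building the left-nested 27-ary disjunction from D1:
- 1 premise line (D1)
- 27 disjuncts means 26 disjunction signs; each needs 1 axiom instance + 1 MP = 2 lines: 2 * 26 = 52
Total = 1 + 52 = 53 lines.

53


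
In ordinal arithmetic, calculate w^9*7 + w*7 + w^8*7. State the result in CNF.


Ordinal addition (w^9*7 + w*7) + w^8*7:
alpha's leading term has exponent 9 > beta's exponent 8, so it survives.
alpha's tail term has exponent 1 < beta's exponent 8, so it is absorbed by beta.
In ordinal addition, any term followed by a strictly larger-exponent term is absorbed.
Result = w^9*7 + w^8*7

w^9*7 + w^8*7


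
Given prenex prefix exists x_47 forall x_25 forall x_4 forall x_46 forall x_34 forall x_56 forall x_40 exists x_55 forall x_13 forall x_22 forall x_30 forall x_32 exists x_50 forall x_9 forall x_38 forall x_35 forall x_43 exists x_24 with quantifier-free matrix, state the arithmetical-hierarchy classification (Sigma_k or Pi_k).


Leading quantifier is exists, so the class is Sigma.
Number of quantifier blocks = alternations + 1 = 6 + 1 = 7.
Classification: Sigma_7

Sigma_7


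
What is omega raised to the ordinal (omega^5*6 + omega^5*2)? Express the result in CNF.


omega^(omega^5*6 + omega^5*2):
Both terms of the exponent have the same exponent 5, so they merge: omega^5*6 + omega^5*2 = omega^5*(6+2) = omega^5*8.
omega raised to a CNF ordinal is a single CNF term: Result = omega^(omega^5*8)

omega^(omega^5*8)


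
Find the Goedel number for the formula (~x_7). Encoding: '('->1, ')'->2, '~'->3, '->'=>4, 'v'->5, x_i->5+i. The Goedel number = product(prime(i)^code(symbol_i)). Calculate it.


Formula: (~x_7)
Symbol codes: [1, 3, 12, 2]
Primes: [2, 3, 5, 7]
p_1^1 = 2^1 = 2
p_2^3 = 3^3 = 27
p_3^12 = 5^12 = 244140625
p_4^2 = 7^2 = 49
Product = 645996093750

645996093750


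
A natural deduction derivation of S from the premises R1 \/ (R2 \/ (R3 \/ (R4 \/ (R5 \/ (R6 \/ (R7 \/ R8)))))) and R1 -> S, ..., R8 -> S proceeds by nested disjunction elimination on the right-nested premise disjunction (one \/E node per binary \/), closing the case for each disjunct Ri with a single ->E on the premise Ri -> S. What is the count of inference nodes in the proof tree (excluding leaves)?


The premise R1 \/ (R2 \/ (R3 \/ (R4 \/ (R5 \/ (R6 \/ (R7 \/ R8)))))) contains 8 disjuncts, hence 7 binary \/ connectives.
- Each binary \/ is eliminated once: 7 \/E nodes.
- Each of the 8 cases Ri derives S by one ->E with Ri -> S: 8 ->E nodes.
Total = 7 + 8 = 15

15


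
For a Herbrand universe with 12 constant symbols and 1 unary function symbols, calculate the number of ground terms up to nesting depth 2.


Herbrand terms by depth:
Depth 0: 12 constants
Depth 1: 12 new terms (running total: 24)
Depth 2: 12 new terms (running total: 36)
Total distinct ground terms = 36

36


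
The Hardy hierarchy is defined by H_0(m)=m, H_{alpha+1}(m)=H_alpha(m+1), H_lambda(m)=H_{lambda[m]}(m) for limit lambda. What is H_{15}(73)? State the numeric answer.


H_15(73):
For finite ordinals k, H_k(n) = n + k (each successor step adds 1).
H_15(73) = 73 + 15 = 88

88


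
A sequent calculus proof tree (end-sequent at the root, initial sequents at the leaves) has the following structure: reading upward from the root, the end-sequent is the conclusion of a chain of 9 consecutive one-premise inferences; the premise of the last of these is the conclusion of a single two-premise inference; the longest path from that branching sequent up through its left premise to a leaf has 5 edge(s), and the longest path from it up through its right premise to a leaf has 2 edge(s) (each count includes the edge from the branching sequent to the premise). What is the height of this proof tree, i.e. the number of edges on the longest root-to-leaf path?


Longest path through the left premise: 5 edges (measured from the branching sequent)
Longest path through the right premise: 2 edges
Height of the subtree rooted at the branching sequent: max(5, 2) = 5
The branching sequent sits 9 edges above the root (the chain of one-premise inferences), so height = 5 + 9 = 14

14


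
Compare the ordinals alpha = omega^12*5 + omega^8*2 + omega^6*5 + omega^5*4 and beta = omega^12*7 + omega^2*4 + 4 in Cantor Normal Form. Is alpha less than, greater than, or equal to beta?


Compare term by term from highest exponent:
alpha = omega^12*5 + omega^8*2 + omega^6*5 + omega^5*4
beta = omega^12*7 + omega^2*4 + 4
Term 1: alpha has omega^12*5, beta has omega^12*7
Term 2: alpha has omega^8*2, beta has omega^2*4
Term 3: alpha has omega^6*5, beta has omega^0*4
Term 4: alpha has omega^5*4, beta has omega^0*0
Result: alpha < beta

alpha < beta


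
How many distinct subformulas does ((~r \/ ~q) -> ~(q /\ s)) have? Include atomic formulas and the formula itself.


Formula: ((~r \/ ~q) -> ~(q /\ s))
Subformulas found:
  1. q
  2. s
  3. r
  4. ~q
  5. ~r
  6. (q /\ s)
  7. ~(q /\ s)
  8. (~r \/ ~q)
  9. ((~r \/ ~q) -> ~(q /\ s))
Total distinct subformulas = 9

9


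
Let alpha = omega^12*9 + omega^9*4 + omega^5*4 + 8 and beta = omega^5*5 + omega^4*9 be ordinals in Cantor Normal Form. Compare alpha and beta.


Compare term by term from highest exponent:
alpha = omega^12*9 + omega^9*4 + omega^5*4 + 8
beta = omega^5*5 + omega^4*9
Term 1: alpha has omega^12*9, beta has omega^5*5
Term 2: alpha has omega^9*4, beta has omega^4*9
Term 3: alpha has omega^5*4, beta has omega^0*0
Term 4: alpha has omega^0*8, beta has omega^0*0
Result: alpha > beta

alpha > beta


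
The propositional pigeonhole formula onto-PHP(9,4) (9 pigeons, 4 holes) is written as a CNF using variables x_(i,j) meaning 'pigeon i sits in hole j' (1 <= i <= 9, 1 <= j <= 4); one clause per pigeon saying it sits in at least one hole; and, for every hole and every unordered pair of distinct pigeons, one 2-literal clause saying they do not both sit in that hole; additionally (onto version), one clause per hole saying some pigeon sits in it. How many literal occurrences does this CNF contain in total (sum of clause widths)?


onto-PHP(9,4): 9 pigeons, 4 holes, 9*4 = 36 variables.
- pigeon clauses: one per pigeon -> 9 clauses of width 4 -> 36 literals
- hole clauses: 4 holes * C(9,2) = 4 * 36 -> 144 clauses of width 2 -> 288 literals
- onto clauses: one per hole -> 4 clauses of width 9 -> 36 literals
Total literal occurrences = 36 + 288 + 36 = 360

360


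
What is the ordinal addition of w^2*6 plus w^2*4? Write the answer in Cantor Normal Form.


Ordinal addition w^2*6 + w^2*4:
Both terms have the same exponent 2.
w^e*c + w^e*d = w^e*(c+d).
Result = w^2*(6+4) = w^2*10

w^2*10


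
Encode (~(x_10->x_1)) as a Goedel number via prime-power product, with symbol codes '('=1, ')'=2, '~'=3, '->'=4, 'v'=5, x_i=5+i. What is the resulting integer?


Formula: (~(x_10->x_1))
Symbol codes: [1, 3, 1, 15, 4, 6, 2, 2]
Primes: [2, 3, 5, 7, 11, 13, 17, 19]
p_1^1 = 2^1 = 2
p_2^3 = 3^3 = 27
p_3^1 = 5^1 = 5
p_4^15 = 7^15 = 4747561509943
p_5^4 = 11^4 = 14641
p_6^6 = 13^6 = 4826809
p_7^2 = 17^2 = 289
p_8^2 = 19^2 = 361
Product = 9450836795887573110730031936610

9450836795887573110730031936610


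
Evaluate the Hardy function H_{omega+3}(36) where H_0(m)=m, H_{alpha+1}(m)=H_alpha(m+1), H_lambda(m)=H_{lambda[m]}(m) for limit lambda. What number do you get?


H_{omega+3}(36):
Unwind the 3 successor steps: H_{omega+3}(36) = H_omega(36+3) = H_omega(39).
H_omega(m) = H_m(m) = m + m = 2m.
Result = 2 * 39 = 78

78


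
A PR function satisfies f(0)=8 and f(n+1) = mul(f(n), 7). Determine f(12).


f(0) = 8
f(1) = mul(f(0), 7) = mul(8, 7) = 56
f(2) = mul(f(1), 7) = mul(56, 7) = 392
f(3) = mul(f(2), 7) = mul(392, 7) = 2744
f(4) = mul(f(3), 7) = mul(2744, 7) = 19208
f(5) = mul(f(4), 7) = mul(19208, 7) = 134456
f(6) = mul(f(5), 7) = mul(134456, 7) = 941192
f(7) = mul(f(6), 7) = mul(941192, 7) = 6588344
f(8) = mul(f(7), 7) = mul(6588344, 7) = 46118408
f(9) = mul(f(8), 7) = mul(46118408, 7) = 322828856
f(10) = mul(f(9), 7) = mul(322828856, 7) = 2259801992
f(11) = mul(f(10), 7) = mul(2259801992, 7) = 15818613944
f(12) = mul(f(11), 7) = mul(15818613944, 7) = 110730297608


110730297608


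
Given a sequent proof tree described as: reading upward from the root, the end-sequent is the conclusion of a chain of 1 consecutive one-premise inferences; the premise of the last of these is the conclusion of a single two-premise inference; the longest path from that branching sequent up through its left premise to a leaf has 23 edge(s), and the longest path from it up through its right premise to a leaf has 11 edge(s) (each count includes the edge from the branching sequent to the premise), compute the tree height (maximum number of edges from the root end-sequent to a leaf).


Longest path through the left premise: 23 edges (measured from the branching sequent)
Longest path through the right premise: 11 edges
Height of the subtree rooted at the branching sequent: max(23, 11) = 23
The branching sequent sits 1 edges above the root (the chain of one-premise inferences), so height = 23 + 1 = 24

24


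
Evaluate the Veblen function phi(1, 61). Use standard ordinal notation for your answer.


phi(1, 61):
phi(1, beta) = epsilon_beta (the beta-th epsilon number).
phi(1, 61) = epsilon_61

epsilon_61


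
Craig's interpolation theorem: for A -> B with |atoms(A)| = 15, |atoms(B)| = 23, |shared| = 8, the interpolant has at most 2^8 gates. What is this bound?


Shared atoms = 8
Craig interpolant size bound = 2^8
= 256

256


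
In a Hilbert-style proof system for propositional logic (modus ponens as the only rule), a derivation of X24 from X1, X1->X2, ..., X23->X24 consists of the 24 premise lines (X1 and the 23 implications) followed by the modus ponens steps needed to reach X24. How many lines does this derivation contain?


We have 24 premise lines: X1 and 23 implications.
Each implication is detached once by MP, giving 23 MP lines.
24 premise lines + 23 MP lines = 47 total lines.

47


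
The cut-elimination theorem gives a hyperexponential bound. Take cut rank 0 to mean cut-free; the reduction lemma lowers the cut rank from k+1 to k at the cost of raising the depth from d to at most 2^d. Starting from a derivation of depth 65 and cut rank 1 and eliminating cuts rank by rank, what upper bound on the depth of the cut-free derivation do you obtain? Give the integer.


Each rank reduction sends depth d to at most 2^d; cut rank r needs r reductions.
2_0(65) = 65
2_1(65) = 2^65 = 36893488147419103232
Cut-free depth bound = 36893488147419103232

36893488147419103232


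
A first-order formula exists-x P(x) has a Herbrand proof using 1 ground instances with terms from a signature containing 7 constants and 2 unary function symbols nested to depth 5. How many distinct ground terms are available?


Herbrand terms by depth:
Depth 0: 7 constants
Depth 1: 14 new terms (running total: 21)
Depth 2: 28 new terms (running total: 49)
Depth 3: 56 new terms (running total: 105)
Depth 4: 112 new terms (running total: 217)
Depth 5: 224 new terms (running total: 441)
Total distinct ground terms = 441

441


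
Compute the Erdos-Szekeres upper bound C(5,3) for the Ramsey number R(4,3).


R(4,3) <= C(4+3-2, 4-1) = C(5, 3)
C(5, 3) = 5! / (3! * 2!)
= 10

10


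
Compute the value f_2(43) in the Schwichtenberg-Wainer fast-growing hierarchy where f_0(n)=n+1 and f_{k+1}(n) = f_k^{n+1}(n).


f_2(43) = f_1^44(43)
f_1(m) = 2m + 1.
Iterating: f_1^k(n) = 2^k*(n+1) - 1.
f_2(43) = 2^44*(43+1) - 1 = 17592186044416*44 - 1 = 774056185954303

774056185954303


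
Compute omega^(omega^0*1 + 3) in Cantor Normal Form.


omega^(omega^0*1 + 3):
omega^0 = 1, so the exponent is 1 + 3 = 4 (finite ordinal addition).
Result = omega^4, already a single CNF term.

omega^4


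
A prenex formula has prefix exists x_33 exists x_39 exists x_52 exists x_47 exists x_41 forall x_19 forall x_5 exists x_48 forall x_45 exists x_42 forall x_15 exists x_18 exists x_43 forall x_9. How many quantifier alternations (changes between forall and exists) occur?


Walk the prefix and count type changes:
  position 1: exists -> exists
  position 2: exists -> exists
  position 3: exists -> exists
  position 4: exists -> exists
  position 5: exists -> forall <-- alternation
  position 6: forall -> forall
  position 7: forall -> exists <-- alternation
  position 8: exists -> forall <-- alternation
  position 9: forall -> exists <-- alternation
  position 10: exists -> forall <-- alternation
  position 11: forall -> exists <-- alternation
  position 12: exists -> exists
  position 13: exists -> forall <-- alternation
Total alternations = 7

7


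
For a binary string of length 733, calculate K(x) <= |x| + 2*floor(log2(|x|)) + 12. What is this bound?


floor(log2(733)) = 9
2 * 9 = 18
K(x) <= 733 + 18 + 12 = 763

763


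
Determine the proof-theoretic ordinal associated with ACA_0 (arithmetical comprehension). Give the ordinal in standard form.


The proof-theoretic ordinal of ACA_0 (arithmetical comprehension) is a standard result in ordinal analysis.
This ordinal is the supremum of order types of primitive recursive well-orderings
that the theory can prove to be well-ordered.
For ACA_0 (arithmetical comprehension), the proof-theoretic ordinal is epsilon_0.

epsilon_0


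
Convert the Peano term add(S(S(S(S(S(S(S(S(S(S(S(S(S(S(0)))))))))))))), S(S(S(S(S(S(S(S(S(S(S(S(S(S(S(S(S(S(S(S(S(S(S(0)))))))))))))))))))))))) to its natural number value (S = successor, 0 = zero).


add(S^14(0), S^23(0)):
S^14(0) = 14
S^23(0) = 23
14 + 23 = 37

37


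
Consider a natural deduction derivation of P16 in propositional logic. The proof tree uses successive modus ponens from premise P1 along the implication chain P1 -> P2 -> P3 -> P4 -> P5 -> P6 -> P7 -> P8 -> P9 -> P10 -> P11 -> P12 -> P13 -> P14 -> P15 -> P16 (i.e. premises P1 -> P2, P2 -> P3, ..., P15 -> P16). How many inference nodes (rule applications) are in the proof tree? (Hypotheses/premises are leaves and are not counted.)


We have a chain: P1 -> P2 -> P3 -> P4 -> P5 -> P6 -> P7 -> P8 -> P9 -> P10 -> P11 -> P12 -> P13 -> P14 -> P15 -> P16.
Each modus ponens application produces the next variable.
The chain has 16 propositions, so 16-1 = 15 modus ponens steps.
Total inference nodes = 15

15


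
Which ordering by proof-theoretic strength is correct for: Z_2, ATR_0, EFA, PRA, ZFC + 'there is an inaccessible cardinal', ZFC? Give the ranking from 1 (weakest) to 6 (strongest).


Ordering by consistency strength:
1. EFA
2. PRA
3. ATR_0
4. Z_2
5. ZFC
6. ZFC + 'there is an inaccessible cardinal'


Z_2=4, ATR_0=3, EFA=1, PRA=2, ZFC + 'there is an inaccessible cardinal'=6, ZFC=5
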